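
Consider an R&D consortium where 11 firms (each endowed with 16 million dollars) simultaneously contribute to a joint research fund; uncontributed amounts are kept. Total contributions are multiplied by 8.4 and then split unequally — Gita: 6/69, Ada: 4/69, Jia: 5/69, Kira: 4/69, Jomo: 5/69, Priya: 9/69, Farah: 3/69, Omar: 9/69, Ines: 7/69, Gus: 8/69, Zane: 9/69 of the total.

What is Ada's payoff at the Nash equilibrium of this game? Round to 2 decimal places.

Each unit j contributes comes back to j as 8.4 × (j's share), so j prefers to contribute only if that share exceeds 1/8.4 = 0.1190; otherwise keeping the unit dominates.
The shares above 0.1190 belong to Priya, Omar and Zane, contributing 16 each; the remaining 8 contribute 0. Total contributed: 48.
Ada keeps 16 and receives 8.4 × 48 × 4/69 = 23.37 from the joint research fund, for a payoff of 39.37.

39.37 million dollars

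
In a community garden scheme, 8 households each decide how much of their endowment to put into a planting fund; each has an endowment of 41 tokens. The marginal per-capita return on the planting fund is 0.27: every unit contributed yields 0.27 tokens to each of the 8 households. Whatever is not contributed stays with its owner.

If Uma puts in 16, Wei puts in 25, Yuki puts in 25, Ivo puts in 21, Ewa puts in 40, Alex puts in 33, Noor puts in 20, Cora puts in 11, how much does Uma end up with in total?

76.57 tokens

Total contributed: 16 + 25 + 25 + 21 + 40 + 33 + 20 + 11 = 191.
Each receives 0.27 × 191 = 51.57 from the planting fund.
Uma keeps 41 − 16 = 25, so Uma's payoff is 25 + 51.57 = 76.57.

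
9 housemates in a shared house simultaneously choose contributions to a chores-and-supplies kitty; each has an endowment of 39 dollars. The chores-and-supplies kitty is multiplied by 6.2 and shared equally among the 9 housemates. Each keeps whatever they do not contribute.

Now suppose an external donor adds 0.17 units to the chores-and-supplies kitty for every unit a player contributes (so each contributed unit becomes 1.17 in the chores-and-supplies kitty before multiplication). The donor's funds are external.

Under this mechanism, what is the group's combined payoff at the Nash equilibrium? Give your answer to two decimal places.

The effective private return is 6.2 × 1.17 / 9 = 0.8060, which is still under 1, so the mechanism doesn't change anyone's dominant strategy: zero contribution.
At the Nash equilibrium no one contributes; group total payoff = 9 × 39 = 351.

351.00 dollars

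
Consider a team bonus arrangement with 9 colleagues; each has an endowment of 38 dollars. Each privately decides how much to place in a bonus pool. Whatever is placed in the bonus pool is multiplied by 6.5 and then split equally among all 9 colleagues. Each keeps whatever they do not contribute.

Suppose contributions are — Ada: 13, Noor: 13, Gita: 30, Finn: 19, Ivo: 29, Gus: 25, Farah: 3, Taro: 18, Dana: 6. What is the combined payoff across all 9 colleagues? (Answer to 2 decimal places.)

Total contributed: 13 + 13 + 30 + 19 + 29 + 25 + 3 + 18 + 6 = 156; total kept: 9 × 38 − 156 = 186.
The bonus pool pays out 6.5 × 156 = 1014.00 in aggregate.
Group total = 186 + 1014.00 = 1200.00.

1200.00 dollars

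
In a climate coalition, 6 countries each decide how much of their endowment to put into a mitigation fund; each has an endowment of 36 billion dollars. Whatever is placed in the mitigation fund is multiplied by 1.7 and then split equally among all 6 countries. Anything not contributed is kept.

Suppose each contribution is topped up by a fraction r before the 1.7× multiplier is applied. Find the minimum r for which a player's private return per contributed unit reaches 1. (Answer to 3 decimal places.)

With matching at rate r, one contributed unit becomes (1 + r) in the mitigation fund and returns 1.7 × (1 + r) / 6 to the contributor.
Setting this equal to 1: 1 + r = 6/1.7 = 3.5294.
So the minimum matching rate is r = 3.5294 − 1 = 2.529.

2.529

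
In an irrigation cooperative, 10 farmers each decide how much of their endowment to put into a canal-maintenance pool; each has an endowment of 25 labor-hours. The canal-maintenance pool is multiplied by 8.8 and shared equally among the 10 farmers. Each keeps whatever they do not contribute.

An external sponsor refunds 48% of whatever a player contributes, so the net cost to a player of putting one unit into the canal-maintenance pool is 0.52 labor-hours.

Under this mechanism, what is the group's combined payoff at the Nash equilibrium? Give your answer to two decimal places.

With the mechanism, a contributed unit returns (8.8/10) / 0.52 = 1.6923 per unit of net cost to the contributor — now above 1 — so contributing fully is weakly dominant for every player.
So the Nash equilibrium is full contribution by all 10; the group earns 10 × (25 × 0.48 + 8.8 × 25) = 2320.00.

2320.00 labor-hours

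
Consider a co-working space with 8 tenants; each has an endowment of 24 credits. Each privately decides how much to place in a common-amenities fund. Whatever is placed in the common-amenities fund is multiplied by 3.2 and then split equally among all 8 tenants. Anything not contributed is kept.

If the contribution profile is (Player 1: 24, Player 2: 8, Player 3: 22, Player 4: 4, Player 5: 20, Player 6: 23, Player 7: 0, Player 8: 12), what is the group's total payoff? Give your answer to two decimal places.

Total contributed: 24 + 8 + 22 + 4 + 20 + 23 + 0 + 12 = 113; total kept: 8 × 24 − 113 = 79.
The common-amenities fund pays out 3.2 × 113 = 361.60 in aggregate.
Group total = 79 + 361.60 = 440.60.

440.60 credits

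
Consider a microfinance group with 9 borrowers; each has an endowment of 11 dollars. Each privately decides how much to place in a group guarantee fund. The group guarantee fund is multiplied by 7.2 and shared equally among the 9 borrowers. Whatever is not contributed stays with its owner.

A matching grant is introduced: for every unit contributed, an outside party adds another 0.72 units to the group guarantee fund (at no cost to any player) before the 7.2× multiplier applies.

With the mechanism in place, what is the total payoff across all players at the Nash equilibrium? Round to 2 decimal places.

The effective private return per unit is now 7.2 × 1.72 / 9 = 1.3760 > 1, so every player's dominant strategy flips to full contribution.
So the Nash equilibrium is full contribution by all 9; the group earns 7.2 × 1.72 × 99 = 1226.02.

1226.02 dollars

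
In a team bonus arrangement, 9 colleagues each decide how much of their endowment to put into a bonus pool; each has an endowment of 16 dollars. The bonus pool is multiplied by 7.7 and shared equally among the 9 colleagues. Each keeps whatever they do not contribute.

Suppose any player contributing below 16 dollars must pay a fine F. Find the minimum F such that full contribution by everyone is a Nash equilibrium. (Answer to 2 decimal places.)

2.31 dollars

Given the others contribute fully, the best deviation is to contribute 0 (any partial contribution still incurs the fine and gives up units whose private return 0.8556 is below 1).
Deviating from 16 to 0 saves 16 dollars but forfeits the deviator's share of the drop in the bonus pool: 7.7/9 × 16 = 13.69.
So the deviation gain is 16 − 13.69 = 2.31, and the fine must be at least 2.31 dollars to wipe it out.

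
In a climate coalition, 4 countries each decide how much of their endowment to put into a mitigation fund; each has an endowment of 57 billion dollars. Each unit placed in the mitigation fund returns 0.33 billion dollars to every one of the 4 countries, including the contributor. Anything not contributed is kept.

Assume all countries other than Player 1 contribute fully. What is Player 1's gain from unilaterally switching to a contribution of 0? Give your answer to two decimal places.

38.19 billion dollars

Switching from a contribution of 57 to 0 lets Player 1 keep an extra 57 billion dollars, but lowers the mitigation fund by 57, which costs Player 1 their own share of that drop: 0.33 × 57 = 18.81.
Net gain = 57 − 18.81 = 38.19. The private return per contributed unit (0.33) is below 1, so free-riding is indeed the best response regardless of what the others do.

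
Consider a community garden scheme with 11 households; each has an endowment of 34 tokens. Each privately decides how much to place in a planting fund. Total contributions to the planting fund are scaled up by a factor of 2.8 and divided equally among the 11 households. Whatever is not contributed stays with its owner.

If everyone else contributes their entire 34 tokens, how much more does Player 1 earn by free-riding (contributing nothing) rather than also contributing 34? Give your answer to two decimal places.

25.35 tokens

Switching from a contribution of 34 to 0 lets Player 1 keep an extra 34 tokens, but lowers the planting fund by 34, which costs Player 1 their own share of that drop: 2.8/11 × 34 = 8.65.
Net gain = 34 − 8.65 = 25.35. The private return per contributed unit (0.2545) is below 1, so free-riding is indeed the best response regardless of what the others do.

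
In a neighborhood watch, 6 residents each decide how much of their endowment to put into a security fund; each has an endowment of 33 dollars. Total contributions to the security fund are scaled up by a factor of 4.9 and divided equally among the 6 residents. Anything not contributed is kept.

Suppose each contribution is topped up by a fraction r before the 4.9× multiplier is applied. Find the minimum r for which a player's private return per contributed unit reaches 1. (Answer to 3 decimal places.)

With matching at rate r, one contributed unit becomes (1 + r) in the security fund and returns 4.9 × (1 + r) / 6 to the contributor.
Setting this equal to 1: 1 + r = 6/4.9 = 1.2245.
So the minimum matching rate is r = 1.2245 − 1 = 0.224.

0.224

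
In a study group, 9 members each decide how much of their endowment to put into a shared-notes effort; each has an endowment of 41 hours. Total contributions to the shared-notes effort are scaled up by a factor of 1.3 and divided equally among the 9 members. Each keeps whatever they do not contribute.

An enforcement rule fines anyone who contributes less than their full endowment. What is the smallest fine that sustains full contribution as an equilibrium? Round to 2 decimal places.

35.08 hours

Given the others contribute fully, the best deviation is to contribute 0 (any partial contribution still incurs the fine and gives up units whose private return 0.1444 is below 1).
Deviating from 41 to 0 saves 41 hours but forfeits the deviator's share of the drop in the shared-notes effort: 1.3/9 × 41 = 5.92.
So the deviation gain is 41 − 5.92 = 35.08, and the fine must be at least 35.08 hours to wipe it out.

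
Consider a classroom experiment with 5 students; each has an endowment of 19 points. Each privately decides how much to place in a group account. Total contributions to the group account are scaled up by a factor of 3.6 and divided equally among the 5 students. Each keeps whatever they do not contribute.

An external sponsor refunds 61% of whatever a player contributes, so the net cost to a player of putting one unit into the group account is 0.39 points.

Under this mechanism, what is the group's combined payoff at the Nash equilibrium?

With the mechanism, a contributed unit returns (3.6/5) / 0.39 = 1.8462 per unit of net cost to the contributor — now above 1 — so contributing fully is weakly dominant for every player.
So the Nash equilibrium is full contribution by all 5; the group earns 5 × (19 × 0.61 + 3.6 × 19) = 399.95.

399.95 points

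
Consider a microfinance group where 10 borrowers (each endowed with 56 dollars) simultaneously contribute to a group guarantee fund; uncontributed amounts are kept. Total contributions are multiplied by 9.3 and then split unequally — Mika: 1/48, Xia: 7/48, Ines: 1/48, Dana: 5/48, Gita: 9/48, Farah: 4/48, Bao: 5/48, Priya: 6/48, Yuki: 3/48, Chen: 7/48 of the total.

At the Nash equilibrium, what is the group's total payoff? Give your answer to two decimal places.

Player j's private return per contributed unit is 9.3 × (j's share). Contributing is weakly dominant for j when that share is at least 1/9.3 = 0.1075, and contributing 0 is dominant otherwise.
The shares above 0.1075 belong to Xia, Gita, Priya and Chen, contributing 56 each; the remaining 6 contribute 0. Total contributed: 224.
The group guarantee fund pays out 9.3 × 224 = 2083.20 in total (split across the unequal shares, but the aggregate is all that matters for the group sum).
The 6 free-riders keep 56 each, adding 336. Group total = 336 + 2083.20 = 2419.20.

2419.20 dollars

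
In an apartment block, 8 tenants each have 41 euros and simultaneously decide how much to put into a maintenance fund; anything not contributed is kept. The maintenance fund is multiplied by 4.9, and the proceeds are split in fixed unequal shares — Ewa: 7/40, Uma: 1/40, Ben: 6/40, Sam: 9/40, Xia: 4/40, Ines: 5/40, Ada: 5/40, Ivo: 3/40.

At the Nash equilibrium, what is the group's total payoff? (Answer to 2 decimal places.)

487.90 euros

Each unit j contributes comes back to j as 4.9 × (j's share), so j prefers to contribute only if that share exceeds 1/4.9 = 0.2041; otherwise keeping the unit dominates.
Sam alone (share 9/40) is above the threshold, contributing 41; the remaining 7 contribute 0. Total contributed: 41.
The maintenance fund pays out 4.9 × 41 = 200.90 in total (split across the unequal shares, but the aggregate is all that matters for the group sum).
The 7 free-riders keep 41 each, adding 287. Group total = 287 + 200.90 = 487.90.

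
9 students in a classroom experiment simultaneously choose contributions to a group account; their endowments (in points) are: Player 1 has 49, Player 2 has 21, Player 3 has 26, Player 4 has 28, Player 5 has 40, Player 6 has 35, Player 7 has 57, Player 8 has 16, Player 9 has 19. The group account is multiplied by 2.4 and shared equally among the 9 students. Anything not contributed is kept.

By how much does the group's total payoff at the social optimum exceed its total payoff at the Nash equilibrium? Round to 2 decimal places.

407.40 points

The private return per contributed unit is 2.4/9 = 0.2667 < 1 for every player regardless of endowment, so the Nash equilibrium is zero contribution and the group total is Σ E_j = 49 + 21 + 26 + 28 + 40 + 35 + 57 + 16 + 19 = 291.
Each contributed unit returns 2.400 to the group, so the social optimum is full contribution by everyone: group total = 2.400 × 291 = 698.40.
Efficiency loss = (2.400 − 1) × 291 = 407.40.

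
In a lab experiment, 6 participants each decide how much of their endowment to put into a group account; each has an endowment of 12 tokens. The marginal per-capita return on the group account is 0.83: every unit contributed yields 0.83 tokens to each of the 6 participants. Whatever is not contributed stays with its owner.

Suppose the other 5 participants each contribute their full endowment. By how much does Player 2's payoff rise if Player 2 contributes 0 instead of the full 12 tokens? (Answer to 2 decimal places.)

Switching from a contribution of 12 to 0 lets Player 2 keep an extra 12 tokens, but lowers the group account by 12, which costs Player 2 their own share of that drop: 0.83 × 12 = 9.96.
Net gain = 12 − 9.96 = 2.04. The private return per contributed unit (0.83) is below 1, so free-riding is indeed the best response regardless of what the others do.

2.04 tokens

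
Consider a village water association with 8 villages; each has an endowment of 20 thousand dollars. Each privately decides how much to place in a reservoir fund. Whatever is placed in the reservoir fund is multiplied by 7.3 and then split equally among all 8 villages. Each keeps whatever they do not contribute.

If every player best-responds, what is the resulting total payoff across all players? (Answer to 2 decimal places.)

160.00 thousand dollars

Each contributed unit returns 7.3/8 = 0.9125 to its contributor — below 1 — so contributing 0 is dominant for every player. At the Nash equilibrium everyone keeps their 20, and the group total is 8 × 20 = 160.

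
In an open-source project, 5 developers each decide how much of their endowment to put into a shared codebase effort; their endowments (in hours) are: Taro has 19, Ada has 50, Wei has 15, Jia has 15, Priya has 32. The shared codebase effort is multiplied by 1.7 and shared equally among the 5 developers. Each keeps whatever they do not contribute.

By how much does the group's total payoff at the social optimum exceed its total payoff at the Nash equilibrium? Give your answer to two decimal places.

The private return per contributed unit is 1.7/5 = 0.3400 < 1 for every player regardless of endowment, so the Nash equilibrium is zero contribution and the group total is Σ E_j = 19 + 50 + 15 + 15 + 32 = 131.
Each contributed unit returns 1.700 to the group, so the social optimum is full contribution by everyone: group total = 1.700 × 131 = 222.70.
Efficiency loss = (1.700 − 1) × 131 = 91.70.

91.70 hours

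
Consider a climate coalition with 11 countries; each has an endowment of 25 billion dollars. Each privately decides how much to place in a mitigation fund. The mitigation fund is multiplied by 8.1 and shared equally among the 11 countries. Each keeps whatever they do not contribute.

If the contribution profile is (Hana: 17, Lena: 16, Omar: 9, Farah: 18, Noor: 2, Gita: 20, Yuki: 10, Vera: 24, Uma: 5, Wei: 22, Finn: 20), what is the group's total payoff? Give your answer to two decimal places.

Total contributed: 17 + 16 + 9 + 18 + 2 + 20 + 10 + 24 + 5 + 22 + 20 = 163; total kept: 11 × 25 − 163 = 112.
The mitigation fund pays out 8.1 × 163 = 1320.30 in aggregate.
Group total = 112 + 1320.30 = 1432.30.

1432.30 billion dollars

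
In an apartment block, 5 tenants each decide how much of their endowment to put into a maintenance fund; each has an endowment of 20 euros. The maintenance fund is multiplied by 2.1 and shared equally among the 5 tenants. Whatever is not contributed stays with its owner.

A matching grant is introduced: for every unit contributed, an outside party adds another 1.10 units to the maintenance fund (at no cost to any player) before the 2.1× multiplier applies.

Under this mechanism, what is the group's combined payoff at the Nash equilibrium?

With the mechanism, a contributed unit returns 2.1 × 2.10 / 5 = 0.8820 per unit of net cost — still below 1 — so contributing 0 remains dominant for every player.
Everyone keeps their endowment and the group total is 5 × 20 = 100.

100.00 euros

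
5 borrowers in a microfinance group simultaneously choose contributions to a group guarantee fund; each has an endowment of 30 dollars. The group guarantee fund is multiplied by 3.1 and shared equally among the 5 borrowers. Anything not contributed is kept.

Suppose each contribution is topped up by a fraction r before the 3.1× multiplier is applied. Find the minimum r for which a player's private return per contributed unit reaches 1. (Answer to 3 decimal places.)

With matching at rate r, one contributed unit becomes (1 + r) in the group guarantee fund and returns 3.1 × (1 + r) / 5 to the contributor.
Setting this equal to 1: 1 + r = 5/3.1 = 1.6129.
So the minimum matching rate is r = 1.6129 − 1 = 0.613.

0.613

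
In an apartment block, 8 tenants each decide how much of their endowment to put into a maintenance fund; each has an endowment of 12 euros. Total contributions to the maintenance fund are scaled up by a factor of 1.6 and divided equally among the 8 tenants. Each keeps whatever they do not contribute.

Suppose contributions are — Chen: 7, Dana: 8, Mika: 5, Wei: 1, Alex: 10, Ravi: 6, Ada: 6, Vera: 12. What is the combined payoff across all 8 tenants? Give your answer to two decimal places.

129.00 euros

Total contributed: 7 + 8 + 5 + 1 + 10 + 6 + 6 + 12 = 55; total kept: 8 × 12 − 55 = 41.
The maintenance fund pays out 1.6 × 55 = 88.00 in aggregate.
Group total = 41 + 88.00 = 129.00.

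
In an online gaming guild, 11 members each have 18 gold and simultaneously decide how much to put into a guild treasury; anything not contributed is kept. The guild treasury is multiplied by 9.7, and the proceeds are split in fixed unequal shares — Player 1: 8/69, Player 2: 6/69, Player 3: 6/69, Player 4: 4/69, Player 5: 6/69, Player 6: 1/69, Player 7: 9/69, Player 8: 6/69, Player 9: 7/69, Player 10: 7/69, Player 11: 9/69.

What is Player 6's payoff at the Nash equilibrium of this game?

25.59 gold

A player with share s gets back 9.7·s per unit contributed, so full contribution is dominant for anyone with s > 1/9.7 = 0.1031 and zero contribution is dominant for anyone below.
Player 1, Player 7 and Player 11 clear that bar, contributing 18 each; the remaining 8 contribute 0. Total contributed: 54.
Player 6 keeps 18 and receives 9.7 × 54 × 1/69 = 7.59 from the guild treasury, for a payoff of 25.59.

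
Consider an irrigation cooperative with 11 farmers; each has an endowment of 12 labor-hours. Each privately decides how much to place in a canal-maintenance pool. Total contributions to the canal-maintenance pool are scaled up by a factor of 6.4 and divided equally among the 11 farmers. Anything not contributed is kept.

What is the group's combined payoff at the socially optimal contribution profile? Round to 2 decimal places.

Each contributed unit returns 6.400 to the group as a whole (0.5818 to each of 11 players), which exceeds 1, so the social optimum is full contribution: group total = 6.400 × 132 = 844.80.

844.80 labor-hours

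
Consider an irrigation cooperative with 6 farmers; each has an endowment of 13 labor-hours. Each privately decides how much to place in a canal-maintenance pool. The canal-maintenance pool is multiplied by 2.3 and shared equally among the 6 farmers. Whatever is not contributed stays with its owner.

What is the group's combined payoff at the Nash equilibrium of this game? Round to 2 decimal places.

78.00 labor-hours

Each contributed unit returns 2.3/6 = 0.3833 to its contributor — below 1 — so contributing 0 is dominant for every player. At the Nash equilibrium everyone keeps their 13, and the group total is 6 × 13 = 78.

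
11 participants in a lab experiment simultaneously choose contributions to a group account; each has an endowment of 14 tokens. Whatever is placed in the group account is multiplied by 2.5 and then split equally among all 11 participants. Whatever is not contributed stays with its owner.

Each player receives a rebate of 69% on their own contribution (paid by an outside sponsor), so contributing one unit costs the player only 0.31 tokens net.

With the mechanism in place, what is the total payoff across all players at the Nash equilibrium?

154.00 tokens

The effective private return is (2.5/11) / 0.31 = 0.7331, which is still under 1, so the mechanism doesn't change anyone's dominant strategy: zero contribution.
At the Nash equilibrium no one contributes; group total payoff = 11 × 14 = 154.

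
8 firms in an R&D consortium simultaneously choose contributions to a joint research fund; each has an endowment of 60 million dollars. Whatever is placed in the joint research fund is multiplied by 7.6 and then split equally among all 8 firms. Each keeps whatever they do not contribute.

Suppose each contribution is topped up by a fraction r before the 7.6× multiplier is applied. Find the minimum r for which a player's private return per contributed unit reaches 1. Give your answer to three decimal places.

With matching at rate r, one contributed unit becomes (1 + r) in the joint research fund and returns 7.6 × (1 + r) / 8 to the contributor.
Setting this equal to 1: 1 + r = 8/7.6 = 1.0526.
So the minimum matching rate is r = 1.0526 − 1 = 0.053.

0.053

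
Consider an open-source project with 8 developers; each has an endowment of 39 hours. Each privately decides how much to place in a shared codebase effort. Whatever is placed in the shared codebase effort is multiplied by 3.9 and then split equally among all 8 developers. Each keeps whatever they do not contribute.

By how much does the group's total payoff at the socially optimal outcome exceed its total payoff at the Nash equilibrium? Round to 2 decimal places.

Each contributed unit returns 3.9/8 = 0.4875 to its contributor — below 1 — so contributing 0 is dominant for every player. At the Nash equilibrium everyone keeps their 39, and the group total is 8 × 39 = 312.
Each contributed unit returns 3.900 to the group as a whole (0.4875 to each of 8 players), which exceeds 1, so the social optimum is full contribution: group total = 3.900 × 312 = 1216.80.
Efficiency loss = 1216.80 − 312 = 904.80.

904.80 hours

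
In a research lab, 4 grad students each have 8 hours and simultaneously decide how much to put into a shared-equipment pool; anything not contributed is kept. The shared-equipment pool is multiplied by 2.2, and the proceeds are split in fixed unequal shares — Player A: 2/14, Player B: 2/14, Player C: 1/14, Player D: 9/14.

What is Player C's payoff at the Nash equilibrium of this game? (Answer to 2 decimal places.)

A player with share s gets back 2.2·s per unit contributed, so full contribution is dominant for anyone with s > 1/2.2 = 0.4545 and zero contribution is dominant for anyone below.
Player D alone (share 9/14) is above the threshold, contributing 8; the remaining 3 contribute 0. Total contributed: 8.
Player C keeps 8 and receives 2.2 × 8 × 1/14 = 1.26 from the shared-equipment pool, for a payoff of 9.26.

9.26 hours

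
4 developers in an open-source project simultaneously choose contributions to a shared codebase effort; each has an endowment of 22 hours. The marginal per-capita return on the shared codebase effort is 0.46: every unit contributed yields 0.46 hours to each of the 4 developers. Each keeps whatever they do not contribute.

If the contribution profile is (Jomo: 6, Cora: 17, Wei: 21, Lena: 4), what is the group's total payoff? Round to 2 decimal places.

128.32 hours

Total contributed: 6 + 17 + 21 + 4 = 48; total kept: 4 × 22 − 48 = 40.
The shared codebase effort pays out 0.46 × 4 × 48 = 88.32 in aggregate.
Group total = 40 + 88.32 = 128.32.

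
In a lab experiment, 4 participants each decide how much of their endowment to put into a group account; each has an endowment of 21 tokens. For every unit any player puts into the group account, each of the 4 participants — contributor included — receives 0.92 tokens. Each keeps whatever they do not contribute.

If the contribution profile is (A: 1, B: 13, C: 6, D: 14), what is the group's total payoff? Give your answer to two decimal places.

Total contributed: 1 + 13 + 6 + 14 = 34; total kept: 4 × 21 − 34 = 50.
The group account pays out 0.92 × 4 × 34 = 125.12 in aggregate.
Group total = 50 + 125.12 = 175.12.

175.12 tokens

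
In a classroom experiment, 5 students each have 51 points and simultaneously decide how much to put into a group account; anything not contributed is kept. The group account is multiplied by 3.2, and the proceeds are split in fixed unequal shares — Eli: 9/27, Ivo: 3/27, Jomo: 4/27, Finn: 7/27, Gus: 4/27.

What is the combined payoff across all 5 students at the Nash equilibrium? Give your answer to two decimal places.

A player with share s gets back 3.2·s per unit contributed, so full contribution is dominant for anyone with s > 1/3.2 = 0.3125 and zero contribution is dominant for anyone below.
Only Eli (9/27) clears that bar, contributing 51; the remaining 4 contribute 0. Total contributed: 51.
The group account pays out 3.2 × 51 = 163.20 in total (split across the unequal shares, but the aggregate is all that matters for the group sum).
The 4 free-riders keep 51 each, adding 204. Group total = 204 + 163.20 = 367.20.

367.20 points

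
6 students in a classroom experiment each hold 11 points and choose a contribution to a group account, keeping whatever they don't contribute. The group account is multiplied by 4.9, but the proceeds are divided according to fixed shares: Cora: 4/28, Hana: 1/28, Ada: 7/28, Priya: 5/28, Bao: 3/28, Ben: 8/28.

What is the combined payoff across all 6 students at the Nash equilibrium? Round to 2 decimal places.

151.80 points

Each unit j contributes comes back to j as 4.9 × (j's share), so j prefers to contribute only if that share exceeds 1/4.9 = 0.2041; otherwise keeping the unit dominates.
Ada and Ben are above the threshold, contributing 11 each; the remaining 4 contribute 0. Total contributed: 22.
The group account pays out 4.9 × 22 = 107.80 in total (split across the unequal shares, but the aggregate is all that matters for the group sum).
The 4 free-riders keep 11 each, adding 44. Group total = 44 + 107.80 = 151.80.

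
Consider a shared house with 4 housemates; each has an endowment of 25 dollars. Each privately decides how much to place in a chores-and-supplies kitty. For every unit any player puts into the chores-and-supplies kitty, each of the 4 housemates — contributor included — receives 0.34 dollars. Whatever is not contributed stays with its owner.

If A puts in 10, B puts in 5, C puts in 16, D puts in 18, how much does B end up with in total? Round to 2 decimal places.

Total contributed: 10 + 5 + 16 + 18 = 49.
Each receives 0.34 × 49 = 16.66 from the chores-and-supplies kitty.
B keeps 25 − 5 = 20, so B's payoff is 20 + 16.66 = 36.66.

36.66 dollars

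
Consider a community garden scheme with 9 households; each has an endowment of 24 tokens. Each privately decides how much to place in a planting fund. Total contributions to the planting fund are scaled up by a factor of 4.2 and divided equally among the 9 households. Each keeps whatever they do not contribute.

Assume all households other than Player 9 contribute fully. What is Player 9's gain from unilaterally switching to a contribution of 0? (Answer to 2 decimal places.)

Switching from a contribution of 24 to 0 lets Player 9 keep an extra 24 tokens, but lowers the planting fund by 24, which costs Player 9 their own share of that drop: 4.2/9 × 24 = 11.20.
Net gain = 24 − 11.20 = 12.80. The private return per contributed unit (0.4667) is below 1, so free-riding is indeed the best response regardless of what the others do.

12.80 tokens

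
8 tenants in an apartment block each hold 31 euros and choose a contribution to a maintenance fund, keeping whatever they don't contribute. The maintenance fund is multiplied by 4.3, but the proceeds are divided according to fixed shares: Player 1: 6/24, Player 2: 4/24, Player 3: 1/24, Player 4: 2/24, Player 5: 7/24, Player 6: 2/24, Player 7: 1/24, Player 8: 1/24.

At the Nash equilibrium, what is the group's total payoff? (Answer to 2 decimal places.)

452.60 euros

A player with share s gets back 4.3·s per unit contributed, so full contribution is dominant for anyone with s > 1/4.3 = 0.2326 and zero contribution is dominant for anyone below.
Player 1 and Player 5 clear that bar, contributing 31 each; the remaining 6 contribute 0. Total contributed: 62.
The maintenance fund pays out 4.3 × 62 = 266.60 in total (split across the unequal shares, but the aggregate is all that matters for the group sum).
The 6 free-riders keep 31 each, adding 186. Group total = 186 + 266.60 = 452.60.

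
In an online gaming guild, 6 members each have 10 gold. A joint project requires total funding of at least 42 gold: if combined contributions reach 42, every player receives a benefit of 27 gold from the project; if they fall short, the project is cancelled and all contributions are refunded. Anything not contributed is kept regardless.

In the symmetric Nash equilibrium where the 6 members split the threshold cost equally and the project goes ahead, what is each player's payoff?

Equal share of the threshold: 42/6 = 7.
At this profile no one gains by cutting their contribution: any cut drops the total below 42, the project is cancelled, contributions are refunded, and the deviator ends with 10, which is less than 10 − 7 + 27 = 30. Contributing more than 7 just wastes the excess. So contributing exactly 7 is a best response.
Each player's payoff: 10 − 7 + 27 = 30.

30 gold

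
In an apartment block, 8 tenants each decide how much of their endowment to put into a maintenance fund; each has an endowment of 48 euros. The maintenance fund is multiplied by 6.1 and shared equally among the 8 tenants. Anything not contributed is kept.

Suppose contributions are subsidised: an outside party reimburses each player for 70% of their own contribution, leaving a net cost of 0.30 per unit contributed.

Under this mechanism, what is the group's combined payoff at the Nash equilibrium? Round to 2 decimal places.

The effective private return per unit is now (6.1/8) / 0.30 = 2.5417 > 1, so every player's dominant strategy flips to full contribution.
So the Nash equilibrium is full contribution by all 8; the group earns 8 × (48 × 0.70 + 6.1 × 48) = 2611.20.

2611.20 euros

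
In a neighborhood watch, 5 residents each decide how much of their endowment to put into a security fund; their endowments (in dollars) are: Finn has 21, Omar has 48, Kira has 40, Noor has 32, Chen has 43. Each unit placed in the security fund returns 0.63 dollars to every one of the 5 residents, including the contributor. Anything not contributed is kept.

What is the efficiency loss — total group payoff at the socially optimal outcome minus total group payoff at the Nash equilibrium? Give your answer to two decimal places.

395.60 dollars

The private return per contributed unit is 0.63 < 1 for everyone, so the Nash equilibrium is zero contribution and the group total is Σ E_j = 21 + 48 + 40 + 32 + 43 = 184.
Each contributed unit returns 3.150 to the group, so the social optimum is full contribution by everyone: group total = 3.150 × 184 = 579.60.
Efficiency loss = (3.150 − 1) × 184 = 395.60.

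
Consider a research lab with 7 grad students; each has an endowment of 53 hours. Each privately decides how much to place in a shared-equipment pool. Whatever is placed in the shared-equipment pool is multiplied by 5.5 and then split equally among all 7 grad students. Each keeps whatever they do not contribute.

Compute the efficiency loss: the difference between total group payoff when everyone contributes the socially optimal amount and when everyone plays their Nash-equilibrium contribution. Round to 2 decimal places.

Each contributed unit returns 5.5/7 = 0.7857 to its contributor — below 1 — so contributing 0 is dominant for every player. At the Nash equilibrium everyone keeps their 53, and the group total is 7 × 53 = 371.
Each contributed unit returns 5.500 to the group as a whole (0.7857 to each of 7 players), which exceeds 1, so the social optimum is full contribution: group total = 5.500 × 371 = 2040.50.
Efficiency loss = 2040.50 − 371 = 1669.50.

1669.50 hours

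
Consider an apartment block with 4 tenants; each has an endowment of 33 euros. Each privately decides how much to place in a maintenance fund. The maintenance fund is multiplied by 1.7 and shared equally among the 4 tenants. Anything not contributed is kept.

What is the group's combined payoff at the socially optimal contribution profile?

224.40 euros

Each contributed unit returns 1.700 to the group as a whole (0.4250 to each of 4 players), which exceeds 1, so the social optimum is full contribution: group total = 1.700 × 132 = 224.40.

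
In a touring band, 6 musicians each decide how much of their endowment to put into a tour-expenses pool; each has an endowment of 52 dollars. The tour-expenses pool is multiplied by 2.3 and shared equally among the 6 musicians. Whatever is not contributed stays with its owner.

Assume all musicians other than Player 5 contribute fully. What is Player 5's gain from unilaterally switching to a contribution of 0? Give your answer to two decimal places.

32.07 dollars

Switching from a contribution of 52 to 0 lets Player 5 keep an extra 52 dollars, but lowers the tour-expenses pool by 52, which costs Player 5 their own share of that drop: 2.3/6 × 52 = 19.93.
Net gain = 52 − 19.93 = 32.07. The private return per contributed unit (0.3833) is below 1, so free-riding is indeed the best response regardless of what the others do.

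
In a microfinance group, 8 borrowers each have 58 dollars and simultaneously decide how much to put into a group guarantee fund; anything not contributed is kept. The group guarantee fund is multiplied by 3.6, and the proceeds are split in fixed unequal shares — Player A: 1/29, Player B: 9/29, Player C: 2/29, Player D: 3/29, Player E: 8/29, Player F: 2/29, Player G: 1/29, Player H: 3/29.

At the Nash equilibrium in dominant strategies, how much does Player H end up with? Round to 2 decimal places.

For player j, contributing a unit is worthwhile iff 3.6 × (j's share) ≥ 1, i.e. iff j's share is at least 0.2778.
The only share above 0.2778 is Player B's 9/29, contributing 58; the remaining 7 contribute 0. Total contributed: 58.
Player H keeps 58 and receives 3.6 × 58 × 3/29 = 21.60 from the group guarantee fund, for a payoff of 79.60.

79.60 dollars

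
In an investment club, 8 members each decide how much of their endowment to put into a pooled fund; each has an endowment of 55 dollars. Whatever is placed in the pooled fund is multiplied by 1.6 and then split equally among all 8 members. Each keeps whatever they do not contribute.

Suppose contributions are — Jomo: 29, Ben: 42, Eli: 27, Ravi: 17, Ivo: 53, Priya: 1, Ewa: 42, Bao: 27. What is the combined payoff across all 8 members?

Total contributed: 29 + 42 + 27 + 17 + 53 + 1 + 42 + 27 = 238; total kept: 8 × 55 − 238 = 202.
The pooled fund pays out 1.6 × 238 = 380.80 in aggregate.
Group total = 202 + 380.80 = 582.80.

582.80 dollars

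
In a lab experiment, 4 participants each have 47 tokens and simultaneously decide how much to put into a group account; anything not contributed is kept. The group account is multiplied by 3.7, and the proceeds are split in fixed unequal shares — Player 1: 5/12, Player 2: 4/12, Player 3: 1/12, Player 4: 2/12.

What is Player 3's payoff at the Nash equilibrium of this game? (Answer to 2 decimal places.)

75.98 tokens

A player with share s gets back 3.7·s per unit contributed, so full contribution is dominant for anyone with s > 1/3.7 = 0.2703 and zero contribution is dominant for anyone below.
Player 1 and Player 2 clear that bar, contributing 47 each; the remaining 2 contribute 0. Total contributed: 94.
Player 3 keeps 47 and receives 3.7 × 94 × 1/12 = 28.98 from the group account, for a payoff of 75.98.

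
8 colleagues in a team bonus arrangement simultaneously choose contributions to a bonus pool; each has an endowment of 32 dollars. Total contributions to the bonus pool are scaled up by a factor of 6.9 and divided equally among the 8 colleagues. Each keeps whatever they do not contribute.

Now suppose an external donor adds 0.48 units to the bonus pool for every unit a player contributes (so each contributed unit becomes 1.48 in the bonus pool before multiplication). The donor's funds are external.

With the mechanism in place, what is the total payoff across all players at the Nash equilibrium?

2614.27 dollars

The effective private return per unit is now 6.9 × 1.48 / 8 = 1.2765 > 1, so every player's dominant strategy flips to full contribution.
At the Nash equilibrium everyone contributes 32. Group total payoff = 6.9 × 1.48 × 256 = 2614.27.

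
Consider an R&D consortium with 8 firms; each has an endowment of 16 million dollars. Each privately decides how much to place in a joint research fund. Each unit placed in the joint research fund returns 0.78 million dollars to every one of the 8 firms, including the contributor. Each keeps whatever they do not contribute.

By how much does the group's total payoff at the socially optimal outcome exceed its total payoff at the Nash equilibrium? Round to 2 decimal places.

The private return per contributed unit is 0.78 < 1, so contributing 0 is dominant for every player. At the Nash equilibrium everyone keeps their 16, and the group total is 8 × 16 = 128.
Each contributed unit returns 6.240 to the group as a whole (0.78 to each of 8 players), which exceeds 1, so the social optimum is full contribution: group total = 6.240 × 128 = 798.72.
Efficiency loss = 798.72 − 128 = 670.72.

670.72 million dollars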